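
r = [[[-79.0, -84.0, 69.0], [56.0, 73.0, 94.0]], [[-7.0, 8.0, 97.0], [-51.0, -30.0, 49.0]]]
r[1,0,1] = 8.0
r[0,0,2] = 69.0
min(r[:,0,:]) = -84.0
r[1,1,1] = -30.0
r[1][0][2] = 97.0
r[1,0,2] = 97.0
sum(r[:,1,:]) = 191.0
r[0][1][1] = 73.0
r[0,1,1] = 73.0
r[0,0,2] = 69.0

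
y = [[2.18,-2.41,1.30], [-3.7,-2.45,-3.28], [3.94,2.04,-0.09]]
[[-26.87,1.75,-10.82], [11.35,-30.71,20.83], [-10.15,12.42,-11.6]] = y @ [[-5.44, 1.51, -3.07],[5.47, 3.40, 0.11],[-1.41, 5.12, -2.97]]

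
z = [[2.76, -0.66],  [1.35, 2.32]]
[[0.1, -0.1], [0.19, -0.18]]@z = [[0.14, -0.3],[0.28, -0.54]]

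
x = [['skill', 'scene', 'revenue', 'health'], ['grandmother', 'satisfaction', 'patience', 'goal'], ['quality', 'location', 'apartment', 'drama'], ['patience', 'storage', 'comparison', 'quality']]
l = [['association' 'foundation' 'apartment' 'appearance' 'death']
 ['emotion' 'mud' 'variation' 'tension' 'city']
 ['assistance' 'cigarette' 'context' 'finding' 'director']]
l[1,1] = 'mud'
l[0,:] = ['association', 'foundation', 'apartment', 'appearance', 'death']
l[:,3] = ['appearance', 'tension', 'finding']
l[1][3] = 'tension'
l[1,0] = 'emotion'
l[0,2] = 'apartment'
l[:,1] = ['foundation', 'mud', 'cigarette']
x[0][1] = 'scene'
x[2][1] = 'location'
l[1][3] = 'tension'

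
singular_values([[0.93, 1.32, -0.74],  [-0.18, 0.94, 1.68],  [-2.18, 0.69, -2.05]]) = [3.21, 1.77, 1.69]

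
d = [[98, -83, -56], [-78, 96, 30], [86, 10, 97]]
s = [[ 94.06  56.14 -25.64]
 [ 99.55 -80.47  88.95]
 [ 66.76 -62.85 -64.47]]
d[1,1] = 96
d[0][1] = -83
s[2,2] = -64.47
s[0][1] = 56.14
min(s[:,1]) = -80.47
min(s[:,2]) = -64.47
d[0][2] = -56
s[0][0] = 94.06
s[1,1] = -80.47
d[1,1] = 96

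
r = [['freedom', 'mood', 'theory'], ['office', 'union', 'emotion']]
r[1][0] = 'office'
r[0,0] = 'freedom'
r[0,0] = 'freedom'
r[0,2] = 'theory'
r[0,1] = 'mood'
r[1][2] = 'emotion'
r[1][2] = 'emotion'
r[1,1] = 'union'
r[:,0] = ['freedom', 'office']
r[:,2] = ['theory', 'emotion']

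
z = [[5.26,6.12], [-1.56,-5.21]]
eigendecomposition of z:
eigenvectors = [[0.99, -0.54], [-0.16, 0.84]]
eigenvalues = [4.25, -4.2]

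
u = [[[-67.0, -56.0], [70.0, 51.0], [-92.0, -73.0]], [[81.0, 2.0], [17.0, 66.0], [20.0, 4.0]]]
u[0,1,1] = 51.0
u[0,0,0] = -67.0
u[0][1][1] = 51.0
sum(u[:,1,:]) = 204.0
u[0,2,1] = -73.0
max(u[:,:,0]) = 81.0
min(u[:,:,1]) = -73.0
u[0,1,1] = 51.0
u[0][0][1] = -56.0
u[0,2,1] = -73.0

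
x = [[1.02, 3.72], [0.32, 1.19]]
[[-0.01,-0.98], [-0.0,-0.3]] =x @ [[-0.01, -1.65], [0.0, 0.19]]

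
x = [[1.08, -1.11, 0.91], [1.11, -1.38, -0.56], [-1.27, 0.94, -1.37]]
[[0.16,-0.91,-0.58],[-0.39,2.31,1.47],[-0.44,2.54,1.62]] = x @ [[0.35, -2.0, -1.27], [0.44, -2.57, -1.63], [0.3, -1.76, -1.12]]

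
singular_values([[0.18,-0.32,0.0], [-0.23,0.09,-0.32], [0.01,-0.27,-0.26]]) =[0.48, 0.46, 0.0]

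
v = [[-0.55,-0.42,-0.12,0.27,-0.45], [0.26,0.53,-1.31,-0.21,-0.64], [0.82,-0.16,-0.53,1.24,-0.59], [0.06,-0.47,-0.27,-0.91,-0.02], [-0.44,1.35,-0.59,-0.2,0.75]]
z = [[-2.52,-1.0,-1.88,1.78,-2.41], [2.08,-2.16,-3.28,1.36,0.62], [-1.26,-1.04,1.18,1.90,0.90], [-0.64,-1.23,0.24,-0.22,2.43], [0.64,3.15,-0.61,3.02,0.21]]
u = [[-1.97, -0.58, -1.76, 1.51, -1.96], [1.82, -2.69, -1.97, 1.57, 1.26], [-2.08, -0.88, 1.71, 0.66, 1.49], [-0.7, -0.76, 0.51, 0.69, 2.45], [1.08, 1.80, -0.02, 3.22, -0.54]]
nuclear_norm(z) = 18.52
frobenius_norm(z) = 8.84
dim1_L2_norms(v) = [0.88, 1.59, 1.69, 1.06, 1.72]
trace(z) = -3.51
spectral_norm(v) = 2.01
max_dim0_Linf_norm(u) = 3.22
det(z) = -397.51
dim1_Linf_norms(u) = [1.97, 2.69, 2.08, 2.45, 3.22]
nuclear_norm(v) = 6.35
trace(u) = -2.80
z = v + u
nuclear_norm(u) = 16.72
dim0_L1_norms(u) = [7.65, 6.71, 5.97, 7.65, 7.7]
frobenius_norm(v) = 3.20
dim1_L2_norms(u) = [3.67, 4.3, 3.27, 2.79, 3.88]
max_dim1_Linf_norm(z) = 3.28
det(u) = -179.20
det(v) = -1.14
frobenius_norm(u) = 8.09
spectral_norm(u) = 4.57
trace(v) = -0.71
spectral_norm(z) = 5.08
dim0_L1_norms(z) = [7.14, 8.58, 7.19, 8.28, 6.57]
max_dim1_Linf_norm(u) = 3.22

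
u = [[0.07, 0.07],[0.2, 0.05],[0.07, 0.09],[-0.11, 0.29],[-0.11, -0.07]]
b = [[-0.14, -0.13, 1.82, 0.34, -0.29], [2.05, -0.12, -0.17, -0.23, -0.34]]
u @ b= [[0.13, -0.02, 0.12, 0.01, -0.04],[0.07, -0.03, 0.36, 0.06, -0.08],[0.17, -0.02, 0.11, 0.00, -0.05],[0.61, -0.02, -0.25, -0.1, -0.07],[-0.13, 0.02, -0.19, -0.02, 0.06]]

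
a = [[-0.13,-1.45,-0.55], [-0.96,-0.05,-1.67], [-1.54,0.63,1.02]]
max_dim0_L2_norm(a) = 2.03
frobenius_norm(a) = 3.15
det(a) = -4.90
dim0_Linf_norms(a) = [1.54, 1.45, 1.67]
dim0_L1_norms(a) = [2.63, 2.13, 3.24]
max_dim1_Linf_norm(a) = 1.67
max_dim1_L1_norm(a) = 3.19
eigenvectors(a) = [[-0.71+0.00j, (-0.23-0.32j), -0.23+0.32j], [-0.66+0.00j, (-0.3+0.5j), -0.30-0.50j], [(-0.25+0j), (0.71+0j), (0.71-0j)]]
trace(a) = 0.84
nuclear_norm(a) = 5.29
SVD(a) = [[-0.54, -0.01, 0.84], [-0.55, -0.76, -0.36], [0.64, -0.66, 0.4]] @ diag([2.2571920618968893, 1.870910398091489, 1.1612830309716993]) @ [[-0.17, 0.53, 0.83],[0.93, -0.2, 0.32],[-0.33, -0.82, 0.46]]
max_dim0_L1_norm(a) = 3.24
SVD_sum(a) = [[0.21, -0.65, -1.0], [0.21, -0.67, -1.03], [-0.25, 0.77, 1.2]] + [[-0.01, 0.00, -0.0], [-1.31, 0.28, -0.45], [-1.14, 0.24, -0.39]] + [[-0.33, -0.81, 0.45], [0.14, 0.34, -0.19], [-0.15, -0.38, 0.22]]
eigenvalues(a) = [(-1.69+0j), (1.26+1.14j), (1.26-1.14j)]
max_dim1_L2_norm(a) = 1.95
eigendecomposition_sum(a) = [[(-0.92+0j), -0.60-0.00j, (-0.56+0j)],[-0.87+0.00j, -0.57-0.00j, (-0.53+0j)],[-0.32+0.00j, (-0.21-0j), -0.20+0.00j]] + [[(0.4+0.14j), (-0.42+0.01j), -0.43j], [(-0.04-0.61j), (0.26+0.56j), (-0.57+0.24j)], [(-0.61+0.43j), 0.42-0.62j, (0.61+0.45j)]] + [[(0.4-0.14j),  (-0.42-0.01j),  0.43j], [-0.04+0.61j,  (0.26-0.56j),  (-0.57-0.24j)], [-0.61-0.43j,  (0.42+0.62j),  0.61-0.45j]]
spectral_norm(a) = 2.26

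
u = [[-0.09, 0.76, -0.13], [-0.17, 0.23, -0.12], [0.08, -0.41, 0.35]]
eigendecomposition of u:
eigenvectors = [[0.48+0.00j, (0.86+0j), 0.86-0.00j], [0.15+0.00j, (0.12+0.34j), 0.12-0.34j], [-0.86+0.00j, -0.28+0.23j, (-0.28-0.23j)]]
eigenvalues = [(0.38+0j), (0.06+0.27j), (0.06-0.27j)]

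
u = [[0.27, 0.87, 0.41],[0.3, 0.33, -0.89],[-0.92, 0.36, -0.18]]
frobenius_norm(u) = 1.73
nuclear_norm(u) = 3.00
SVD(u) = [[-0.49,-0.69,0.53], [0.05,-0.63,-0.78], [0.87,-0.35,0.34]] @ diag([1.0067849962165452, 0.9980971220628168, 0.9937233550255193]) @ [[-0.91, -0.10, -0.40], [-0.05, -0.94, 0.34], [-0.40, 0.33, 0.85]]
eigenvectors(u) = [[(0.66+0j),(-0.14+0.51j),(-0.14-0.51j)],[(0.69+0j),-0.15-0.49j,(-0.15+0.49j)],[-0.30+0.00j,(-0.68+0j),-0.68-0.00j]]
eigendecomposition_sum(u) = [[(0.43+0j), 0.46+0.00j, (-0.19+0j)],[0.45+0.00j, (0.48+0j), -0.20+0.00j],[-0.20+0.00j, -0.21-0.00j, 0.09-0.00j]] + [[(-0.08+0.27j),  (0.21-0.17j),  0.30+0.19j], [-0.08-0.26j,  -0.08+0.25j,  (-0.34+0j)], [(-0.36-0.01j),  0.28+0.20j,  -0.13+0.44j]] + [[(-0.08-0.27j), (0.21+0.17j), 0.30-0.19j],[(-0.08+0.26j), -0.08-0.25j, (-0.34-0j)],[(-0.36+0.01j), (0.28-0.2j), -0.13-0.44j]]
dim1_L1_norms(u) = [1.55, 1.52, 1.46]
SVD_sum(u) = [[0.45, 0.05, 0.20], [-0.04, -0.00, -0.02], [-0.80, -0.08, -0.35]] + [[0.03, 0.65, -0.24],  [0.03, 0.59, -0.22],  [0.02, 0.33, -0.12]] + [[-0.21,0.18,0.45], [0.31,-0.26,-0.66], [-0.14,0.11,0.29]]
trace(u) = 0.42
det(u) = 1.00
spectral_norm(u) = 1.01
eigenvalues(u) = [(1+0j), (-0.29+0.96j), (-0.29-0.96j)]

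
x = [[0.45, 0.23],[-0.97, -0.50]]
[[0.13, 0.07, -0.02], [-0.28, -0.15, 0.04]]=x @ [[0.19,0.07,-0.07],[0.19,0.16,0.05]]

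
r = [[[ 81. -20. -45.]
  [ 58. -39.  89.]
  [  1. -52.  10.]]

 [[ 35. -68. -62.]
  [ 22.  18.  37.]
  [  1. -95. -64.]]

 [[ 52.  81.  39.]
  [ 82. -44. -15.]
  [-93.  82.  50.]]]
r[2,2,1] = 82.0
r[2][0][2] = 39.0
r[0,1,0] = 58.0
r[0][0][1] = -20.0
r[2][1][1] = -44.0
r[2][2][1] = 82.0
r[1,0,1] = -68.0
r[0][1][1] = -39.0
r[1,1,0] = 22.0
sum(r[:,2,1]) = -65.0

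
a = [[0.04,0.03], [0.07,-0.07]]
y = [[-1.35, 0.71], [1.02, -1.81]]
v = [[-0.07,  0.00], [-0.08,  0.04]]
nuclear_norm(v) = 0.14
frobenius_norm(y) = 2.58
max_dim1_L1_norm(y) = 2.83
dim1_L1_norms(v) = [0.07, 0.12]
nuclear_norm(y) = 3.18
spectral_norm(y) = 2.48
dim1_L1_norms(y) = [2.06, 2.83]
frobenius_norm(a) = 0.11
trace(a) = -0.03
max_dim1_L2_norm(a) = 0.1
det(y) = 1.72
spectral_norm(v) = 0.11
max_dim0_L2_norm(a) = 0.08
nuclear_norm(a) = 0.15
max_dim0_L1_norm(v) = 0.15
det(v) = -0.00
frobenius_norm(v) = 0.11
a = y @ v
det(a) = -0.00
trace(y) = -3.16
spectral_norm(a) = 0.10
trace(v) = -0.03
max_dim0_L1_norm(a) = 0.11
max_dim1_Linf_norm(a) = 0.07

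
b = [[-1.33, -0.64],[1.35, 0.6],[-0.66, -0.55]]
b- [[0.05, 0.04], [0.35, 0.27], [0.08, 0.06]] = [[-1.38, -0.68], [1.00, 0.33], [-0.74, -0.61]]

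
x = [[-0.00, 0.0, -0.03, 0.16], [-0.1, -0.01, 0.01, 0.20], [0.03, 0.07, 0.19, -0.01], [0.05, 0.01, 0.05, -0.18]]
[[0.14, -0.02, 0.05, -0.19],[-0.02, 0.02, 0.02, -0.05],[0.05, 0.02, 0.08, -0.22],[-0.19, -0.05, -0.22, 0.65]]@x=[[-0.01, 0.0, -0.0, 0.05], [-0.00, 0.0, 0.00, 0.01], [-0.01, 0.0, 0.00, 0.05], [0.03, -0.01, -0.0, -0.16]]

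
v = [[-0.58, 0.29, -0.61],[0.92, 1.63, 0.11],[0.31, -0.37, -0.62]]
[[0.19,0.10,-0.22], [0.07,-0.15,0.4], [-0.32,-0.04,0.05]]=v @ [[-0.39, -0.16, 0.34], [0.25, -0.00, 0.05], [0.17, -0.01, 0.06]]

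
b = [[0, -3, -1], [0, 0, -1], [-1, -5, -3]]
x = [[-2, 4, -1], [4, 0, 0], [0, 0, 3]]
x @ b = [[1, 11, 1], [0, -12, -4], [-3, -15, -9]]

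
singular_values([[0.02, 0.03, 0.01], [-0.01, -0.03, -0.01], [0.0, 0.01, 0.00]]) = [0.05, 0.01, 0.0]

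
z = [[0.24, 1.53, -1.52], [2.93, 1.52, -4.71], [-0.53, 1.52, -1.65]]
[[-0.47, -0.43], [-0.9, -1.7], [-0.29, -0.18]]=z @ [[-0.22, -0.34], [-0.32, -0.12], [-0.05, 0.11]]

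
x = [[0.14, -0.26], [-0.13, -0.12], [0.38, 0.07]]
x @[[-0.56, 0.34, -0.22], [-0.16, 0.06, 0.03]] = [[-0.04, 0.03, -0.04], [0.09, -0.05, 0.02], [-0.22, 0.13, -0.08]]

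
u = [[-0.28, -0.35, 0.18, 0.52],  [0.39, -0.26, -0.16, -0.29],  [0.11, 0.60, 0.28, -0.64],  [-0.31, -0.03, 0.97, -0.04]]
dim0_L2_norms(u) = [0.58, 0.74, 1.04, 0.88]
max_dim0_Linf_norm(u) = 0.97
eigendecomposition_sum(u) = [[(-0.16+0.09j), (-0.17-0.15j), 0.08-0.29j, 0.27+0.11j], [0.10+0.04j, (-0.01+0.13j), (-0.16+0.07j), (-0.05-0.16j)], [0.07-0.21j, (0.27+0j), (0.15+0.33j), (-0.34+0.12j)], [(-0.23-0.14j), (0.07-0.32j), 0.42-0.10j, 0.05+0.42j]] + [[-0.16-0.09j, (-0.17+0.15j), 0.08+0.29j, (0.27-0.11j)], [(0.1-0.04j), -0.01-0.13j, -0.16-0.07j, (-0.05+0.16j)], [0.07+0.21j, (0.27-0j), 0.15-0.33j, -0.34-0.12j], [-0.23+0.14j, (0.07+0.32j), 0.42+0.10j, 0.05-0.42j]] + [[0.01+0.00j, 0.00+0.00j, 0.01-0.00j, (-0+0j)], [(0.01+0j), 0j, -0j, -0.00+0.00j], [0.01+0.00j, 0j, 0.00-0.00j, -0.00+0.00j], [(0.01+0j), 0.00+0.00j, 0.01-0.00j, (-0+0j)]] + [[(0.02+0j), -0.02+0.00j, 0.01+0.00j, (-0.02-0j)], [(0.18+0j), -0.25+0.00j, 0.16+0.00j, -0.19-0.00j], [(-0.04-0j), 0.05-0.00j, (-0.03-0j), 0.04+0.00j], [0.13+0.00j, (-0.18+0j), 0.11+0.00j, (-0.14-0j)]]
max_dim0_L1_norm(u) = 1.59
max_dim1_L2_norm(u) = 1.02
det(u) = -0.01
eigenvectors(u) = [[(0.21-0.39j), (0.21+0.39j), -0.73+0.00j, (0.07+0j)], [-0.26+0.05j, -0.26-0.05j, (-0.32+0j), (0.8+0j)], [(0.12+0.54j), (0.12-0.54j), -0.28+0.00j, -0.17+0.00j], [(0.66+0j), 0.66-0.00j, -0.53+0.00j, (0.58+0j)]]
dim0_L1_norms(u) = [1.09, 1.24, 1.59, 1.49]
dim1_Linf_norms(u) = [0.52, 0.39, 0.64, 0.97]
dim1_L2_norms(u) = [0.71, 0.57, 0.93, 1.02]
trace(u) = -0.30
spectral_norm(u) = 1.12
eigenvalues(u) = [(0.04+0.98j), (0.04-0.98j), (0.02+0j), (-0.4+0j)]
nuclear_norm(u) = 2.73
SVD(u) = [[-0.39, 0.50, 0.01, 0.77], [-0.02, -0.33, -0.92, 0.22], [0.79, -0.22, 0.18, 0.54], [0.47, 0.77, -0.35, -0.26]] @ diag([1.1223008722842476, 1.115649974688527, 0.4778655720973021, 0.010506238700142688]) @ [[0.04,0.54,0.55,-0.64], [-0.48,-0.22,0.74,0.42], [-0.49,0.75,-0.29,0.35], [0.73,0.33,0.26,0.54]]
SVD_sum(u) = [[-0.02, -0.23, -0.24, 0.28], [-0.00, -0.01, -0.01, 0.02], [0.03, 0.48, 0.49, -0.57], [0.02, 0.28, 0.29, -0.34]] + [[-0.27, -0.12, 0.42, 0.24], [0.18, 0.08, -0.27, -0.15], [0.12, 0.05, -0.18, -0.1], [-0.41, -0.19, 0.63, 0.36]] + [[-0.00, 0.0, -0.00, 0.00], [0.21, -0.33, 0.13, -0.15], [-0.04, 0.07, -0.03, 0.03], [0.08, -0.12, 0.05, -0.06]] + [[0.01, 0.0, 0.00, 0.0], [0.0, 0.0, 0.0, 0.0], [0.00, 0.00, 0.0, 0.0], [-0.0, -0.0, -0.00, -0.00]]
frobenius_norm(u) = 1.65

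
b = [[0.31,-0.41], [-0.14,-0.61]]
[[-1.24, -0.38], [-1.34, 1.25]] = b @ [[-0.84,-3.03], [2.39,-1.36]]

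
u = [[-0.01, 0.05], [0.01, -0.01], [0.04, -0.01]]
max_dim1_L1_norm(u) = 0.06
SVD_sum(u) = [[-0.03,0.04], [0.01,-0.01], [0.02,-0.03]] + [[0.02, 0.01], [0.0, 0.0], [0.02, 0.02]]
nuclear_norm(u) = 0.09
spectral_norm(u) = 0.06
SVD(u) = [[-0.82, -0.55], [0.24, -0.09], [0.52, -0.83]] @ diag([0.057849681157056215, 0.03396195503835041]) @ [[0.54, -0.84],  [-0.84, -0.54]]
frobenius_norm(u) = 0.07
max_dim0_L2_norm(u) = 0.05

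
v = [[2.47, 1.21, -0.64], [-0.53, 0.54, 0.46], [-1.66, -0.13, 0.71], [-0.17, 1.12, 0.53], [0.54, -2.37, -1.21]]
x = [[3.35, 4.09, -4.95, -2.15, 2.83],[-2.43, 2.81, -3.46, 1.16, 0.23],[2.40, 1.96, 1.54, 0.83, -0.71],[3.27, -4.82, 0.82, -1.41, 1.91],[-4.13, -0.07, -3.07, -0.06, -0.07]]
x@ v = [[16.22, -2.21, -8.34], [-1.82, -0.22, 0.73], [1.81, 6.37, 1.76], [10.54, -4.86, -6.79], [-5.10, -4.54, 0.48]]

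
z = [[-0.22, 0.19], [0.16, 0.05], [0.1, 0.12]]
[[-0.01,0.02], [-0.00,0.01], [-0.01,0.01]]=z @ [[-0.01, -0.0], [-0.05, 0.1]]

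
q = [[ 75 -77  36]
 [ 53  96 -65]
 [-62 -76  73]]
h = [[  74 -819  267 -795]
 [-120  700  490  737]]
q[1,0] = 53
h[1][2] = 490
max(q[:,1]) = 96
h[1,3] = 737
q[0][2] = 36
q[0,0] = 75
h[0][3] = -795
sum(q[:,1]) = -57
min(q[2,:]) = -76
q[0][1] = -77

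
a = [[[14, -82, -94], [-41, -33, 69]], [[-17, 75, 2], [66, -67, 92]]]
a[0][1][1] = -33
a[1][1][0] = 66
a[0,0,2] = -94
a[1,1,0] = 66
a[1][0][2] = 2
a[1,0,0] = -17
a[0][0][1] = -82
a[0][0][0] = 14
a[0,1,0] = -41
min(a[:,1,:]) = -67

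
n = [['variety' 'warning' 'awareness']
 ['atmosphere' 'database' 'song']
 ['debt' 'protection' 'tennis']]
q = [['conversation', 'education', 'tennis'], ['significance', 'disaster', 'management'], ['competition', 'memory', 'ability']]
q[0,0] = 'conversation'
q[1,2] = 'management'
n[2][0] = 'debt'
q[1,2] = 'management'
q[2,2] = 'ability'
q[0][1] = 'education'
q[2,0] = 'competition'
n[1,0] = 'atmosphere'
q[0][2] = 'tennis'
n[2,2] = 'tennis'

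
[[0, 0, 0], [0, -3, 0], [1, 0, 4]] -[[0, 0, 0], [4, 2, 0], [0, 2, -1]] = [[0, 0, 0], [-4, -5, 0], [1, -2, 5]]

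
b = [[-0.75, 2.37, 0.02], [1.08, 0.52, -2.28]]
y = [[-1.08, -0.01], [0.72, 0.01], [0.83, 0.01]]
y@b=[[0.8, -2.56, 0.00], [-0.53, 1.71, -0.01], [-0.61, 1.97, -0.01]]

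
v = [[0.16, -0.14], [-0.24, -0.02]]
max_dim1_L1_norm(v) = 0.3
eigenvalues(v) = [0.27, -0.13]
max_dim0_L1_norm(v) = 0.4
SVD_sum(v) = [[0.18,-0.05], [-0.22,0.06]] + [[-0.02, -0.09], [-0.02, -0.08]]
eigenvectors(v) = [[0.77, 0.43],[-0.63, 0.90]]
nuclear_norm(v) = 0.42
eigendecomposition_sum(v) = [[0.20,-0.09], [-0.16,0.08]] + [[-0.04, -0.05], [-0.08, -0.1]]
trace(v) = 0.14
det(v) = -0.04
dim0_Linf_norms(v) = [0.24, 0.14]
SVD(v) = [[-0.64, 0.77], [0.77, 0.64]] @ diag([0.29626121308671266, 0.12421470774586012]) @ [[-0.97, 0.25], [-0.25, -0.97]]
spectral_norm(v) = 0.30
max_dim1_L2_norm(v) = 0.24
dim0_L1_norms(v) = [0.4, 0.16]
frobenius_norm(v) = 0.32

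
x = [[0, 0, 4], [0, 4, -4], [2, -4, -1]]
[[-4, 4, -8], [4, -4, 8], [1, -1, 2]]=x @[[0, 0, 0], [0, 0, 0], [-1, 1, -2]]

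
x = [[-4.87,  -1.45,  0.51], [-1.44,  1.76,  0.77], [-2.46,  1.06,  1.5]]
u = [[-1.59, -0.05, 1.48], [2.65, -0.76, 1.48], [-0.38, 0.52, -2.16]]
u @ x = [[4.17, 3.79, 1.37], [-15.45, -3.61, 2.99], [6.42, -0.82, -3.03]]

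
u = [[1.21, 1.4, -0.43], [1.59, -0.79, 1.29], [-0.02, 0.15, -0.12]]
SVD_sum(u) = [[0.34, -0.1, 0.23], [1.76, -0.5, 1.16], [-0.09, 0.03, -0.06]] + [[0.87, 1.50, -0.66], [-0.17, -0.29, 0.13], [0.07, 0.13, -0.06]] + [[-0.00, 0.00, 0.0], [0.0, -0.00, -0.00], [0.0, -0.00, -0.00]]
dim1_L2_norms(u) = [1.9, 2.19, 0.19]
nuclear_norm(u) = 4.11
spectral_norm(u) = 2.21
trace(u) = 0.30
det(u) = 0.02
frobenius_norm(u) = 2.91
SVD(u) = [[-0.19,0.98,-0.07], [-0.98,-0.19,0.07], [0.05,0.08,1.00]] @ diag([2.2100401377544063, 1.891641690242037, 0.003782228540826895]) @ [[-0.81,0.23,-0.54], [0.47,0.81,-0.36], [0.35,-0.54,-0.76]]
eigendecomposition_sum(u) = [[1.55, 0.78, 0.16],[0.9, 0.46, 0.09],[0.05, 0.02, 0.01]] + [[-0.34, 0.62, -0.59], [0.69, -1.25, 1.2], [-0.07, 0.13, -0.12]] + [[-0.00, 0.0, 0.0],[0.0, -0.00, -0.00],[0.00, -0.00, -0.00]]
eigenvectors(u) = [[-0.86, -0.44, -0.35], [-0.50, 0.89, 0.54], [-0.03, -0.09, 0.76]]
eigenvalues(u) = [2.01, -1.71, -0.0]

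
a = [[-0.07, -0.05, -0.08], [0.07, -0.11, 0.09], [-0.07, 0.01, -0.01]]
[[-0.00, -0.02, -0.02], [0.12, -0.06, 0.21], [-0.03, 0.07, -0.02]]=a @ [[0.36, -1.06, -0.08], [-0.75, 0.57, -1.11], [0.19, 0.87, 1.06]]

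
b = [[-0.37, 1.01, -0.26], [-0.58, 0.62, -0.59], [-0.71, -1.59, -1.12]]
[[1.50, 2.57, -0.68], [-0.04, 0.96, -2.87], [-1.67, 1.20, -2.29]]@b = [[-1.56, 4.19, -1.14], [1.50, 5.12, 2.66], [1.55, 2.7, 2.29]]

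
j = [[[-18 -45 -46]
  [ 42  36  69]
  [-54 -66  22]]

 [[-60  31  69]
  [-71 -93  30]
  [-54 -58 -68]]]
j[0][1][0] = 42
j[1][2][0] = -54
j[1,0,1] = 31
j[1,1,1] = -93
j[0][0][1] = -45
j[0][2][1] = -66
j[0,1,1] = 36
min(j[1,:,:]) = -93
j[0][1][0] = 42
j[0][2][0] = -54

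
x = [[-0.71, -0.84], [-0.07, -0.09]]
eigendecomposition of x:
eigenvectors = [[-1.0, 0.77], [-0.10, -0.64]]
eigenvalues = [-0.79, -0.01]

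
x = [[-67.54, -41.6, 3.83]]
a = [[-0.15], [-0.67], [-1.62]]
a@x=[[10.13,6.24,-0.57],[45.25,27.87,-2.57],[109.41,67.39,-6.20]]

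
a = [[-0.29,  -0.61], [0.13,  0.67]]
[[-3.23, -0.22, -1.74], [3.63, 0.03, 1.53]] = a @[[-0.44, 1.09, 2.04], [5.5, -0.16, 1.89]]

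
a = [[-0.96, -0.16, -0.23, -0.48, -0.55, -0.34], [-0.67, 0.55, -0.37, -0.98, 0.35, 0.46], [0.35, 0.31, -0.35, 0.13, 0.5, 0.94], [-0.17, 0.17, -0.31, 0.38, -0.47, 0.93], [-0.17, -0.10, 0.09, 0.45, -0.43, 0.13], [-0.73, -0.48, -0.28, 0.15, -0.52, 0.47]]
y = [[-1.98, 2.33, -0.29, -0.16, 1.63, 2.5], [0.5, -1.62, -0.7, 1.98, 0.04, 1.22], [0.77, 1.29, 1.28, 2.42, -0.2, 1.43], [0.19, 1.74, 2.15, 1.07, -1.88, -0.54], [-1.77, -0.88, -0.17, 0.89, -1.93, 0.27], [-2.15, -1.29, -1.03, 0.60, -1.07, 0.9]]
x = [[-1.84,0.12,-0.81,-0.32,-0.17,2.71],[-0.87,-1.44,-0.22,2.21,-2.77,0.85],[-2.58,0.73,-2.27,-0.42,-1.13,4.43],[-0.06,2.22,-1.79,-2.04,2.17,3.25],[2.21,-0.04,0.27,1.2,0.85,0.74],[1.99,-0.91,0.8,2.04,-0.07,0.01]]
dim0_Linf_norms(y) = [2.15, 2.33, 2.15, 2.42, 1.93, 2.5]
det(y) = -0.01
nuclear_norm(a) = 5.67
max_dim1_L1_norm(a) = 3.38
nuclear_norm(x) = 17.84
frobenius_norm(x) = 10.29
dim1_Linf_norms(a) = [0.96, 0.98, 0.94, 0.93, 0.45, 0.73]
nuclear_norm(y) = 16.58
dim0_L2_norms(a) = [1.44, 0.83, 0.7, 1.26, 1.16, 1.52]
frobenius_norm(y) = 8.36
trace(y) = -2.28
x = y @ a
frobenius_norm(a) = 2.92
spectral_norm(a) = 1.79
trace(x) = -6.73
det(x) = -0.00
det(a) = 0.03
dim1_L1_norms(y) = [8.89, 6.06, 7.39, 7.57, 5.91, 7.04]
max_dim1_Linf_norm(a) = 0.98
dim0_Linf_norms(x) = [2.58, 2.22, 2.27, 2.21, 2.77, 4.43]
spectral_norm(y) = 4.61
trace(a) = -0.34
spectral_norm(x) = 7.92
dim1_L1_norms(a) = [2.72, 3.38, 2.58, 2.43, 1.37, 2.63]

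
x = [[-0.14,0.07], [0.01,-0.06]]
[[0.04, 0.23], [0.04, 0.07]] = x @ [[-0.61, -2.46], [-0.72, -1.57]]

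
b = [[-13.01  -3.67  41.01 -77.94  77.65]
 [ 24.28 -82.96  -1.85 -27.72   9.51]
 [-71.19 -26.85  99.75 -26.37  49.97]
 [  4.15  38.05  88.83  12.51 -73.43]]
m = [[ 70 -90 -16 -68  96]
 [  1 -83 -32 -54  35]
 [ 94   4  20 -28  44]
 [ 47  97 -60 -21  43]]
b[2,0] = -71.19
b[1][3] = -27.72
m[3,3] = -21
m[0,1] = -90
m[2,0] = 94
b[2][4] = 49.97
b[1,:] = [24.28, -82.96, -1.85, -27.72, 9.51]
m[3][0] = 47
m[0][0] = 70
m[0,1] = -90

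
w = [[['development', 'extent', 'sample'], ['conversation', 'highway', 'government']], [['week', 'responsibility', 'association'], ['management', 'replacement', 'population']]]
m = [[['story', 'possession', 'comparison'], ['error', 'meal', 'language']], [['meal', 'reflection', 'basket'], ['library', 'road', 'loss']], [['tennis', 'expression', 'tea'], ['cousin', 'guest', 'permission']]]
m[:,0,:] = [['story', 'possession', 'comparison'], ['meal', 'reflection', 'basket'], ['tennis', 'expression', 'tea']]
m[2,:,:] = [['tennis', 'expression', 'tea'], ['cousin', 'guest', 'permission']]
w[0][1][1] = 'highway'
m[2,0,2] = 'tea'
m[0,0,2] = 'comparison'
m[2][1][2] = 'permission'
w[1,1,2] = 'population'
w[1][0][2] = 'association'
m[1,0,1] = 'reflection'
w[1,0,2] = 'association'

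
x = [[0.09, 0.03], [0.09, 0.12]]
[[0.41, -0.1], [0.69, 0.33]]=x@[[3.46, -2.66], [3.18, 4.72]]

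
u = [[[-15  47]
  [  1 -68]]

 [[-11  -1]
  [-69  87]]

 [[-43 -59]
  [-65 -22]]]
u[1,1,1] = 87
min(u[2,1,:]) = -65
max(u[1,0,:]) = -1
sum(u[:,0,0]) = -69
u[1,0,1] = -1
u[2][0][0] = -43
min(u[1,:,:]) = -69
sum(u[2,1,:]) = -87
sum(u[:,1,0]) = -133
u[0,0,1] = 47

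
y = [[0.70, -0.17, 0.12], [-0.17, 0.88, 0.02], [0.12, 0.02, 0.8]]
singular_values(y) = [0.99, 0.84, 0.55]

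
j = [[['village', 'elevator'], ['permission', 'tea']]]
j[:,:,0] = [['village', 'permission']]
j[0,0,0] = 'village'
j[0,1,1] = 'tea'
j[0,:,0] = ['village', 'permission']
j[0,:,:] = [['village', 'elevator'], ['permission', 'tea']]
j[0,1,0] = 'permission'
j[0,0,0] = 'village'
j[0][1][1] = 'tea'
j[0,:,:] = [['village', 'elevator'], ['permission', 'tea']]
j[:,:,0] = [['village', 'permission']]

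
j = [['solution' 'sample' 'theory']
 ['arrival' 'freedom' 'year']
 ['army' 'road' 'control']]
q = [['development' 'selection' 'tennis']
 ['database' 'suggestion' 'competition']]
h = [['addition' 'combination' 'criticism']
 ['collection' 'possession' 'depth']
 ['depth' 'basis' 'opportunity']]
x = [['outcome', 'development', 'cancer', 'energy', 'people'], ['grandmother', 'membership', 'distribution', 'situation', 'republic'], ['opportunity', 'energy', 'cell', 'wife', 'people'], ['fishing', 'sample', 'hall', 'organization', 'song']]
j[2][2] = 'control'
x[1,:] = ['grandmother', 'membership', 'distribution', 'situation', 'republic']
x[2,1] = 'energy'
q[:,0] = ['development', 'database']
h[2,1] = 'basis'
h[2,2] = 'opportunity'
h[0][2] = 'criticism'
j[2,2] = 'control'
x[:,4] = ['people', 'republic', 'people', 'song']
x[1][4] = 'republic'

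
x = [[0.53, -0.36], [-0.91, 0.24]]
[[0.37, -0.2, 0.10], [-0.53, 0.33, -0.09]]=x@[[0.50, -0.36, 0.04], [-0.30, 0.03, -0.22]]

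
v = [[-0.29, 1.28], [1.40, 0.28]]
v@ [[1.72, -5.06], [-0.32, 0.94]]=[[-0.91,2.67], [2.32,-6.82]]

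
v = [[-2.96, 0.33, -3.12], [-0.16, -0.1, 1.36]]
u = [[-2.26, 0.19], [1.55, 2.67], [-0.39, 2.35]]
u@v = [[6.66, -0.76, 7.31], [-5.02, 0.24, -1.20], [0.78, -0.36, 4.41]]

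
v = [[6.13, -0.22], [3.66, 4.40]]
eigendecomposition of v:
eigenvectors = [[(0.23+0.06j),  0.23-0.06j], [0.97+0.00j,  (0.97-0j)]]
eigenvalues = [(5.26+0.24j), (5.26-0.24j)]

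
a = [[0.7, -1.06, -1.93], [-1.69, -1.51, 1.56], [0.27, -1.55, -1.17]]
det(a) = -1.264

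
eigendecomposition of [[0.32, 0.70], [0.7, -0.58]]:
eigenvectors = [[0.88,-0.48], [0.48,0.88]]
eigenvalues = [0.7, -0.96]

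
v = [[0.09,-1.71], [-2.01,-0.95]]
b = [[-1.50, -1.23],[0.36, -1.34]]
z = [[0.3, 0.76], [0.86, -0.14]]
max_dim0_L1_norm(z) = 1.16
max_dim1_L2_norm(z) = 0.87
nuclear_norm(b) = 3.25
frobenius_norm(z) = 1.19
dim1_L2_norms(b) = [1.94, 1.39]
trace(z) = 0.16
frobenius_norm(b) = 2.38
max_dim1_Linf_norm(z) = 0.86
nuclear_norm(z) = 1.68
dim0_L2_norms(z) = [0.91, 0.77]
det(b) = 2.45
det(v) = -3.52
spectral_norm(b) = 2.07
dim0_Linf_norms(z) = [0.86, 0.76]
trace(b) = -2.84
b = z @ v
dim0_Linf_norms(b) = [1.5, 1.34]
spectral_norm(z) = 0.93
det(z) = -0.70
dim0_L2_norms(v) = [2.01, 1.96]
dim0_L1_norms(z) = [1.16, 0.9]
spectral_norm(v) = 2.39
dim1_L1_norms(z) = [1.06, 1.0]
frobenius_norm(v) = 2.81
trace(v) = -0.86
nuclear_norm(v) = 3.86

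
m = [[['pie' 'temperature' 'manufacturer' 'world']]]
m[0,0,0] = 'pie'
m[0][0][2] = 'manufacturer'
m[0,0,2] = 'manufacturer'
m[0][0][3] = 'world'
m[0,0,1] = 'temperature'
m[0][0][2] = 'manufacturer'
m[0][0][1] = 'temperature'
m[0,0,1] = 'temperature'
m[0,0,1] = 'temperature'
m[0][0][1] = 'temperature'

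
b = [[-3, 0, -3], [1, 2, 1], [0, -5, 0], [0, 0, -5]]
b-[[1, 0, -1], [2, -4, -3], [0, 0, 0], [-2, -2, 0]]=[[-4, 0, -2], [-1, 6, 4], [0, -5, 0], [2, 2, -5]]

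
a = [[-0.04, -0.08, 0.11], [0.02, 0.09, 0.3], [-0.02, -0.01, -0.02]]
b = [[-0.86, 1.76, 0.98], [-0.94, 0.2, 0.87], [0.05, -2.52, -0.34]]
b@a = [[0.05, 0.22, 0.41], [0.02, 0.08, -0.06], [-0.05, -0.23, -0.74]]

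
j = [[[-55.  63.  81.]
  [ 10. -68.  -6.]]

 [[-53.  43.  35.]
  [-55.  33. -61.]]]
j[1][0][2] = 35.0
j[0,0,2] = 81.0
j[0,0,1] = 63.0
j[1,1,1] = 33.0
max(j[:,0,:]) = 81.0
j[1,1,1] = 33.0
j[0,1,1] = -68.0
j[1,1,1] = 33.0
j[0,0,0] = -55.0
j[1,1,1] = 33.0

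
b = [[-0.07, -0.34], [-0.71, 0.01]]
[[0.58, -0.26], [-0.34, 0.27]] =b@[[0.46,-0.37], [-1.80,0.83]]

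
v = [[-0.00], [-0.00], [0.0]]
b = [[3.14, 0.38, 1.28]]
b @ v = [[0.00]]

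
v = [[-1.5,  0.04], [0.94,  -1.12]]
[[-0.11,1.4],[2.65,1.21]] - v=[[1.39, 1.36], [1.71, 2.33]]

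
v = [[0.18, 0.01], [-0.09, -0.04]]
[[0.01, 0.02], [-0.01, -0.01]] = v @[[0.07, 0.12], [0.12, -0.03]]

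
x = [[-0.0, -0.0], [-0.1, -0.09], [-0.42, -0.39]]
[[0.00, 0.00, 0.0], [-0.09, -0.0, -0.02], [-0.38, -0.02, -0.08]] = x @[[0.58, 0.2, -0.34], [0.36, -0.17, 0.57]]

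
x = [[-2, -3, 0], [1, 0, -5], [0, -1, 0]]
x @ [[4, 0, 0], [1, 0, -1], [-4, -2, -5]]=[[-11, 0, 3], [24, 10, 25], [-1, 0, 1]]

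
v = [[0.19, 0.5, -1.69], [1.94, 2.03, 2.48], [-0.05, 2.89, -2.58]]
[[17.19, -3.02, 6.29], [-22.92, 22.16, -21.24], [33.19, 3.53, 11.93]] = v@[[-2.52,2.68,-5.65], [2.86,4.26,0.19], [-9.61,3.35,-4.30]]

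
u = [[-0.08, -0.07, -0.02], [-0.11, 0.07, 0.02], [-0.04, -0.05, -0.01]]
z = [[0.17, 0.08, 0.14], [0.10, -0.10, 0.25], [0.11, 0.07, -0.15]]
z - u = [[0.25, 0.15, 0.16], [0.21, -0.17, 0.23], [0.15, 0.12, -0.14]]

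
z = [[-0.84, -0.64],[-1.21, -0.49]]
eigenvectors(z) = [[-0.66,0.51], [-0.75,-0.86]]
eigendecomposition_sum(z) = [[-0.93,-0.56],[-1.05,-0.63]] + [[0.09, -0.08], [-0.16, 0.14]]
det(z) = -0.36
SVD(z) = [[-0.63, -0.78], [-0.78, 0.63]] @ diag([1.6649069642452077, 0.21791007413106522]) @ [[0.88, 0.47],[-0.47, 0.88]]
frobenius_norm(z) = 1.68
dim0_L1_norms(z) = [2.05, 1.13]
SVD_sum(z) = [[-0.92, -0.49],[-1.15, -0.61]] + [[0.08, -0.15], [-0.06, 0.12]]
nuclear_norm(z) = 1.88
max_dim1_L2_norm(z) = 1.31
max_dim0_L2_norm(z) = 1.47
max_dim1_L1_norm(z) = 1.7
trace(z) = -1.33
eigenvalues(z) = [-1.56, 0.23]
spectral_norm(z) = 1.66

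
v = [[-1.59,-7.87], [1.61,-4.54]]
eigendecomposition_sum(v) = [[-0.79+2.32j, -3.94-3.72j], [0.80+0.76j, -2.27+0.92j]] + [[(-0.8-2.32j), (-3.94+3.72j)],[(0.8-0.76j), (-2.27-0.92j)]]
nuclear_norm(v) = 11.29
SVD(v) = [[0.87, 0.49],  [0.49, -0.87]] @ diag([9.104761645050674, 2.1844943091741205]) @ [[-0.07, -1.00], [-1.0, 0.07]]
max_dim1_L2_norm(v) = 8.03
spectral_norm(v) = 9.10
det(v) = 19.89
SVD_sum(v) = [[-0.53, -7.94], [-0.3, -4.41]] + [[-1.06, 0.07],[1.91, -0.13]]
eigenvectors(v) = [[(0.91+0j),0.91-0.00j], [(0.17-0.38j),0.17+0.38j]]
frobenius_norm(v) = 9.36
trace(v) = -6.13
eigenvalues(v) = [(-3.06+3.24j), (-3.06-3.24j)]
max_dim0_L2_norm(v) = 9.09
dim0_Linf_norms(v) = [1.61, 7.87]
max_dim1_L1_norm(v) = 9.46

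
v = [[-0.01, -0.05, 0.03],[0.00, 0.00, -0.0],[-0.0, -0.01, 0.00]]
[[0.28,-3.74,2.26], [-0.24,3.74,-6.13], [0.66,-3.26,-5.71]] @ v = [[-0.00, -0.04, 0.01], [0.0, 0.07, -0.01], [-0.01, 0.02, 0.02]]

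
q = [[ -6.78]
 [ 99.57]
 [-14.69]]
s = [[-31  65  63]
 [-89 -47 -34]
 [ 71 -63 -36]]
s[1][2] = -34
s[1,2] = -34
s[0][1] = 65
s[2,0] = 71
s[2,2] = -36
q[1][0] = 99.57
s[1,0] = -89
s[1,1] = -47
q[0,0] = -6.78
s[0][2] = 63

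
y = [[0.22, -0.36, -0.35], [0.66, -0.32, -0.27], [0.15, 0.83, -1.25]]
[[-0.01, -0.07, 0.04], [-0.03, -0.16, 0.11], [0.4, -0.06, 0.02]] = y@ [[-0.01, -0.21, 0.16],[0.21, 0.03, -0.01],[-0.18, 0.04, 0.0]]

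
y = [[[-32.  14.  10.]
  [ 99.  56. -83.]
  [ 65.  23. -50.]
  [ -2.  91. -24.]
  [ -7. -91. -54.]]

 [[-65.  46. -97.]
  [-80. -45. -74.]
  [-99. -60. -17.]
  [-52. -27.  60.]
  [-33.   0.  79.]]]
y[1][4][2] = 79.0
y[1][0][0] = -65.0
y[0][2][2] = -50.0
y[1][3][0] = -52.0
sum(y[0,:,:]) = 15.0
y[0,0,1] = 14.0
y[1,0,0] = -65.0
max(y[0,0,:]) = 14.0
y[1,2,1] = -60.0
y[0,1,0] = 99.0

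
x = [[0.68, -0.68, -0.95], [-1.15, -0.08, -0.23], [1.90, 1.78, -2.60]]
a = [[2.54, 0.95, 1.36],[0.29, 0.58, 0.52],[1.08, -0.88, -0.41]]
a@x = [[3.22, 0.62, -6.17], [0.52, 0.68, -1.76], [0.97, -1.39, 0.24]]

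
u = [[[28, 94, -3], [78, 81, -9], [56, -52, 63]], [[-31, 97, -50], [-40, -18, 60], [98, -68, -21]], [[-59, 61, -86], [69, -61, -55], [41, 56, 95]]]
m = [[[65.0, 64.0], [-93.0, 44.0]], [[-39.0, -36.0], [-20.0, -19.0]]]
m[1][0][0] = -39.0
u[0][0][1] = 94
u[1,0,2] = -50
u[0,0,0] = 28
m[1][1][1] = -19.0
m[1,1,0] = -20.0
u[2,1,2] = -55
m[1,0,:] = [-39.0, -36.0]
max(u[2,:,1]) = 61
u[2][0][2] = -86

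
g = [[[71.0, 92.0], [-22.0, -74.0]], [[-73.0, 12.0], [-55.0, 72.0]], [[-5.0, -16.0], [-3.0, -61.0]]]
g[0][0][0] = 71.0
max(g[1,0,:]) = 12.0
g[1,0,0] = -73.0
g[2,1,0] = -3.0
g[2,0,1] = -16.0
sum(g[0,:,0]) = 49.0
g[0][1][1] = -74.0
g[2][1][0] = -3.0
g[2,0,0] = -5.0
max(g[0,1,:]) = -22.0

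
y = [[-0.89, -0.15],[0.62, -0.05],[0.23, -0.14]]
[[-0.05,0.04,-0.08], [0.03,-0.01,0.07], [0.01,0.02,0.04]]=y@[[0.05, -0.02, 0.10], [0.01, -0.14, -0.09]]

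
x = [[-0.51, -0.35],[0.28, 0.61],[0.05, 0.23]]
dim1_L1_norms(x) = [0.86, 0.89, 0.28]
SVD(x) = [[-0.65,-0.75], [0.72,-0.55], [0.24,-0.38]] @ diag([0.9052805255883843, 0.2626160124410144]) @ [[0.60, 0.8], [0.80, -0.6]]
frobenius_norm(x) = 0.94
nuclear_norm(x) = 1.17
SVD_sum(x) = [[-0.35,-0.47], [0.39,0.52], [0.13,0.17]] + [[-0.16, 0.12], [-0.11, 0.09], [-0.08, 0.06]]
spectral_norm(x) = 0.91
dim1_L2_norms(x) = [0.62, 0.67, 0.24]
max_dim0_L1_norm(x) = 1.19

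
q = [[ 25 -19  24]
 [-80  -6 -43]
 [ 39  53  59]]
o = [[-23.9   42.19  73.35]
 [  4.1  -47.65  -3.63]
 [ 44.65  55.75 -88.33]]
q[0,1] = -19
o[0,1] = 42.19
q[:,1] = [-19, -6, 53]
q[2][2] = 59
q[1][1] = -6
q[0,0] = 25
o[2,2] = -88.33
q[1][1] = -6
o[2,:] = [44.65, 55.75, -88.33]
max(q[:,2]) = 59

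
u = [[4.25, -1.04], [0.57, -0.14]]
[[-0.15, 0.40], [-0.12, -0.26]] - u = [[-4.4, 1.44], [-0.69, -0.12]]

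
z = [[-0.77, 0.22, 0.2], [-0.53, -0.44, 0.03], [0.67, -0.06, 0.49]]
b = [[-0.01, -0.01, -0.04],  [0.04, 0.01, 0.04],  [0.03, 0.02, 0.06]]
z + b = [[-0.78, 0.21, 0.16], [-0.49, -0.43, 0.07], [0.7, -0.04, 0.55]]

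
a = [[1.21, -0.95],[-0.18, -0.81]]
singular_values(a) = [1.59, 0.72]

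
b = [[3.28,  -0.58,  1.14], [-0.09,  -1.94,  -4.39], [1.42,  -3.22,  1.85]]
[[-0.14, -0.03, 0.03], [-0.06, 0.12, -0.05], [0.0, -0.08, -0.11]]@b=[[-0.41, 0.04, 0.03],[-0.28, -0.04, -0.69],[-0.15, 0.51, 0.15]]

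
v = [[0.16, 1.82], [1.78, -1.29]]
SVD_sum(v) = [[-0.78, 1.21], [1.12, -1.72]] + [[0.94, 0.61],[0.66, 0.43]]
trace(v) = -1.13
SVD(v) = [[-0.57,0.82], [0.82,0.57]] @ diag([2.5058757085147807, 1.3751679655502251]) @ [[0.54, -0.84], [0.84, 0.54]]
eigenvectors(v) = [[0.83, -0.56], [0.56, 0.83]]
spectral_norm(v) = 2.51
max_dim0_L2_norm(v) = 2.23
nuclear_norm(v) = 3.88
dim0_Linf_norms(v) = [1.78, 1.82]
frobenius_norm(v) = 2.86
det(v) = -3.45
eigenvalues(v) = [1.38, -2.51]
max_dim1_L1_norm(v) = 3.07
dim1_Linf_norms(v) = [1.82, 1.78]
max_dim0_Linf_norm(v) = 1.82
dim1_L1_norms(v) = [1.98, 3.07]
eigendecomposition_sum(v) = [[0.94,0.65],[0.63,0.43]] + [[-0.78, 1.17], [1.15, -1.72]]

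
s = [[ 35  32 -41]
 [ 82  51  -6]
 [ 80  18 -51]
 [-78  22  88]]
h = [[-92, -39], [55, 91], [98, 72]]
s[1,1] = 51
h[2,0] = 98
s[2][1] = 18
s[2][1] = 18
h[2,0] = 98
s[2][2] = -51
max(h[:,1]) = 91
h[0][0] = -92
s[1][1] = 51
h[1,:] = [55, 91]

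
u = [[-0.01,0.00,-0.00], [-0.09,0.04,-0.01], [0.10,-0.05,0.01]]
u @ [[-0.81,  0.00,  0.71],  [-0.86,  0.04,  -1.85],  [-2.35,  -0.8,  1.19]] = [[0.01, 0.00, -0.01], [0.06, 0.01, -0.15], [-0.06, -0.01, 0.18]]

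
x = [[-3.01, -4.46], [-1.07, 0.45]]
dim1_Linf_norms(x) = [4.46, 1.07]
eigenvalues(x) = [-4.07, 1.51]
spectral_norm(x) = 5.39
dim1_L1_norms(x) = [7.47, 1.52]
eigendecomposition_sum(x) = [[-3.30, -3.25], [-0.78, -0.77]] + [[0.29, -1.21], [-0.29, 1.22]]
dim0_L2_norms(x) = [3.19, 4.48]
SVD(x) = [[-1.0, -0.04], [-0.04, 1.0]] @ diag([5.385625399140185, 1.1376023295229796]) @ [[0.57,  0.82], [-0.82,  0.57]]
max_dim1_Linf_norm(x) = 4.46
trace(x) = -2.56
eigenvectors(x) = [[-0.97, 0.70], [-0.23, -0.71]]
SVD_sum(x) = [[-3.05, -4.43], [-0.13, -0.19]] + [[0.04, -0.03], [-0.94, 0.64]]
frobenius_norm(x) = 5.50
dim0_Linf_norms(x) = [3.01, 4.46]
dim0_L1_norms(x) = [4.08, 4.91]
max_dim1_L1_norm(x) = 7.47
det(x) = -6.13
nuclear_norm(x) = 6.52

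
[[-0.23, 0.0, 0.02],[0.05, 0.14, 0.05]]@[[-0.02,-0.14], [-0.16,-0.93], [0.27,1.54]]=[[0.01,0.06], [-0.01,-0.06]]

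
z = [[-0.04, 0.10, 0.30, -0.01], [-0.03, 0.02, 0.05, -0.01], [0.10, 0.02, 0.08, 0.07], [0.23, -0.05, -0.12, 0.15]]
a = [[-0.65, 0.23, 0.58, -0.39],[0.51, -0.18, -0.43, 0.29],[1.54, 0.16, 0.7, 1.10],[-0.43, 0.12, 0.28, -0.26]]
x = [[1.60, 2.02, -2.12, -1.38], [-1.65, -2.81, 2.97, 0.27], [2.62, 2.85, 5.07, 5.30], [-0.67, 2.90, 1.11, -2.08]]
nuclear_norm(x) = 18.31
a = x @ z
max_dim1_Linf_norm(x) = 5.3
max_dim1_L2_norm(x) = 8.29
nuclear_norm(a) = 3.28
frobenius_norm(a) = 2.44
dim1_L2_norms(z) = [0.32, 0.06, 0.15, 0.3]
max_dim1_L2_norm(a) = 2.02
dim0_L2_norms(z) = [0.26, 0.12, 0.34, 0.17]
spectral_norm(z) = 0.39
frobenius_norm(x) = 10.76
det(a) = -0.00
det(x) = 121.56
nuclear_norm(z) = 0.66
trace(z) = 0.21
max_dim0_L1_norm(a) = 3.13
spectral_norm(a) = 2.19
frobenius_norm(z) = 0.47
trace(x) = 1.78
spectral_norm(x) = 8.41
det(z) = 0.00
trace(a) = -0.39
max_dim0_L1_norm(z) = 0.55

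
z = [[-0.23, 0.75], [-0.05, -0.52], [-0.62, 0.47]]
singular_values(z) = [1.13, 0.46]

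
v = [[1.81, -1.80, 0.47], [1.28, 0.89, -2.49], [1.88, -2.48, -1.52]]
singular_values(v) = [4.24, 2.93, 0.88]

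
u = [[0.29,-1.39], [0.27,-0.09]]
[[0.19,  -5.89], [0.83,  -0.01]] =u@[[3.25, 1.49], [0.54, 4.55]]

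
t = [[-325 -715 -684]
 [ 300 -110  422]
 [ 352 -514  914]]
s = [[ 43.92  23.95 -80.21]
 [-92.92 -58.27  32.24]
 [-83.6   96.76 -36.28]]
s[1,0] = -92.92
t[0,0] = -325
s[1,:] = [-92.92, -58.27, 32.24]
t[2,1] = -514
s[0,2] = -80.21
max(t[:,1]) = -110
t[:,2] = [-684, 422, 914]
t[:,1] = [-715, -110, -514]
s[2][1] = 96.76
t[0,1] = -715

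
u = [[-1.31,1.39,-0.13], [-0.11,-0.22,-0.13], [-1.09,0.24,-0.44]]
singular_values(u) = [2.16, 0.7, 0.0]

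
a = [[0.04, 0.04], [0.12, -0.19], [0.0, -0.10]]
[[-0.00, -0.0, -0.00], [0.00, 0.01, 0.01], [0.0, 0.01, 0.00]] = a @[[0.01, 0.02, 0.01], [-0.02, -0.05, -0.03]]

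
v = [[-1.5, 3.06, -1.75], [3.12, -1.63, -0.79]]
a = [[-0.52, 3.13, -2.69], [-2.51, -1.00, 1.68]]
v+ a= [[-2.02, 6.19, -4.44], [0.61, -2.63, 0.89]]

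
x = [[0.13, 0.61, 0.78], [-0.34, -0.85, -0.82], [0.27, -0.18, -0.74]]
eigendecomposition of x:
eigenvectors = [[-0.66, -0.36, -0.58], [0.64, 0.81, 0.62], [-0.39, -0.47, 0.53]]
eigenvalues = [0.0, -0.22, -1.24]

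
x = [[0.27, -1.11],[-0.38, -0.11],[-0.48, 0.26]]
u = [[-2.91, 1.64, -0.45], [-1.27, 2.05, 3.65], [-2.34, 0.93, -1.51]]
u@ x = [[-1.19,  2.93], [-2.87,  2.13], [-0.26,  2.10]]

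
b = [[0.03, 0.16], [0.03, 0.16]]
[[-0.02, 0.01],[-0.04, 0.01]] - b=[[-0.05, -0.15], [-0.07, -0.15]]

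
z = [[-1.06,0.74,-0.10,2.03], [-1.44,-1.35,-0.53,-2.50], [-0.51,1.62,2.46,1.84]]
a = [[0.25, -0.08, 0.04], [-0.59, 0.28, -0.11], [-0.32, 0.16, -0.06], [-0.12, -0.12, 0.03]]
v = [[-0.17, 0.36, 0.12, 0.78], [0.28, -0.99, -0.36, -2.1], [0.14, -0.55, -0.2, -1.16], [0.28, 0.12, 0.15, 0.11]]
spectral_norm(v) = 2.85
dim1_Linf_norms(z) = [2.03, 2.5, 2.46]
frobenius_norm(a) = 0.82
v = a @ z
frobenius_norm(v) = 2.87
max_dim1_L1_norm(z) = 6.43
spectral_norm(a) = 0.80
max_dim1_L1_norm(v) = 3.73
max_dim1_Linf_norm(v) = 2.1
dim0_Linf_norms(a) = [0.59, 0.28, 0.11]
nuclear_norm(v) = 3.20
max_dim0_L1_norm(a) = 1.28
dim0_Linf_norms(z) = [1.44, 1.62, 2.46, 2.5]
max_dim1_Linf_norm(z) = 2.5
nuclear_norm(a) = 0.97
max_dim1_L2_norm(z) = 3.51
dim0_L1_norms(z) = [3.01, 3.71, 3.09, 6.37]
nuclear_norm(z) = 8.34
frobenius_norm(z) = 5.34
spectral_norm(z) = 4.67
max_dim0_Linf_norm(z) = 2.5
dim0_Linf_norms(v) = [0.28, 0.99, 0.36, 2.1]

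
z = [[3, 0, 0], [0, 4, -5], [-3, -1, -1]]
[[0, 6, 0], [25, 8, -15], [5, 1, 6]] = z @ [[0, 2, 0], [0, -3, -5], [-5, -4, -1]]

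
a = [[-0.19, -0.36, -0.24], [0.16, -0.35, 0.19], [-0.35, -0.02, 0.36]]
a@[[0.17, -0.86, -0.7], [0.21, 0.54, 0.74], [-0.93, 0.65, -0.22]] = [[0.12, -0.19, -0.08],[-0.22, -0.2, -0.41],[-0.4, 0.52, 0.15]]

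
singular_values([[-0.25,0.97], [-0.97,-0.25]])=[1.0, 1.0]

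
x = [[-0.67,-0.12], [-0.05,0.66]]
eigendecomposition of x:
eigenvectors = [[-1.00, 0.09], [-0.04, -1.00]]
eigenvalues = [-0.67, 0.66]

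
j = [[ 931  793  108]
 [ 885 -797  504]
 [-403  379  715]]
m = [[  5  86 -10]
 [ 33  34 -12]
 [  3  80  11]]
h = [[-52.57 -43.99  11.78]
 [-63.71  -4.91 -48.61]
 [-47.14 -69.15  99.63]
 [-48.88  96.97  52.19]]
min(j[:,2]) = 108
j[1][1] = -797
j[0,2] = 108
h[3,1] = 96.97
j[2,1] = 379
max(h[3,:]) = 96.97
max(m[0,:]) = 86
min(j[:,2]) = 108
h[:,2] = [11.78, -48.61, 99.63, 52.19]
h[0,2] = 11.78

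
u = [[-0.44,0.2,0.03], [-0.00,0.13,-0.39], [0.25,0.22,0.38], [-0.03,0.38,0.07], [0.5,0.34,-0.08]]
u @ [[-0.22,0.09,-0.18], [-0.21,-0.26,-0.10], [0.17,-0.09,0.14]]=[[0.06, -0.09, 0.06], [-0.09, 0.0, -0.07], [-0.04, -0.07, -0.01], [-0.06, -0.11, -0.02], [-0.20, -0.04, -0.14]]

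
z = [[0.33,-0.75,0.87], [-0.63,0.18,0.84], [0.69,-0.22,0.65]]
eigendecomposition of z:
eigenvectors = [[0.68, 0.57, 0.35], [0.69, 0.31, 0.61], [-0.23, 0.76, 0.71]]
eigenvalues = [-0.72, 1.08, 0.8]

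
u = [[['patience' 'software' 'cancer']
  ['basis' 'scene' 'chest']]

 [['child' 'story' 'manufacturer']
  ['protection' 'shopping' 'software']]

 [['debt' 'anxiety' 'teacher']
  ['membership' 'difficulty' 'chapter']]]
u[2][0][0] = 'debt'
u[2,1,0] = 'membership'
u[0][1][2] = 'chest'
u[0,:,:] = [['patience', 'software', 'cancer'], ['basis', 'scene', 'chest']]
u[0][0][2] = 'cancer'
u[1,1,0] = 'protection'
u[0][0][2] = 'cancer'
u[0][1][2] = 'chest'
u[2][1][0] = 'membership'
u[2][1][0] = 'membership'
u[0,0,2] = 'cancer'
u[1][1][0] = 'protection'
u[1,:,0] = ['child', 'protection']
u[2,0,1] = 'anxiety'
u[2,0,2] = 'teacher'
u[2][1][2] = 'chapter'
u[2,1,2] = 'chapter'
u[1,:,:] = [['child', 'story', 'manufacturer'], ['protection', 'shopping', 'software']]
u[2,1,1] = 'difficulty'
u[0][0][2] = 'cancer'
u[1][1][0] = 'protection'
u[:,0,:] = [['patience', 'software', 'cancer'], ['child', 'story', 'manufacturer'], ['debt', 'anxiety', 'teacher']]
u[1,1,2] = 'software'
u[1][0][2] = 'manufacturer'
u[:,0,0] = ['patience', 'child', 'debt']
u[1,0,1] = 'story'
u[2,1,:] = ['membership', 'difficulty', 'chapter']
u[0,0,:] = ['patience', 'software', 'cancer']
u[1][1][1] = 'shopping'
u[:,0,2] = ['cancer', 'manufacturer', 'teacher']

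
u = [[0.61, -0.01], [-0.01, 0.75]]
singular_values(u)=[0.75, 0.61]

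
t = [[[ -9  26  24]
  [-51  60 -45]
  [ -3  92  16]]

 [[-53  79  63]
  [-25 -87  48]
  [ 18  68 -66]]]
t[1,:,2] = [63, 48, -66]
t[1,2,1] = 68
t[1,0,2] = 63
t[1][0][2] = 63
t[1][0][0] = -53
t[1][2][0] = 18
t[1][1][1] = -87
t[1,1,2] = 48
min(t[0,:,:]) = -51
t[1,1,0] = -25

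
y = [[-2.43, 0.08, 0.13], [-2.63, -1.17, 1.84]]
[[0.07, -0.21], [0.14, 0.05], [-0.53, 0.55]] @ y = [[0.38, 0.25, -0.38], [-0.47, -0.05, 0.11], [-0.16, -0.69, 0.94]]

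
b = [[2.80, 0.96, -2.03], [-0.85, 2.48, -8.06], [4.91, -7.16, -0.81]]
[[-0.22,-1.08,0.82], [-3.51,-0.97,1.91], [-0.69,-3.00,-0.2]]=b @ [[0.2, -0.30, 0.1], [0.18, 0.19, 0.12], [0.47, 0.21, -0.21]]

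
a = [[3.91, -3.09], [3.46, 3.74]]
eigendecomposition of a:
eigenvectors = [[(0.02+0.69j),0.02-0.69j], [0.73+0.00j,(0.73-0j)]]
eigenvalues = [(3.83+3.27j), (3.83-3.27j)]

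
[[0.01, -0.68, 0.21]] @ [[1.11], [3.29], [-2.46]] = [[-2.74]]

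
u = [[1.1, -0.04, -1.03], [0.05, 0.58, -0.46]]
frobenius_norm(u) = 1.68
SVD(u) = [[-0.96, -0.26], [-0.26, 0.96]] @ diag([1.5524094231914956, 0.6426701975245538]) @ [[-0.69, -0.07, 0.72], [-0.37, 0.89, -0.27]]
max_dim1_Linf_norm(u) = 1.1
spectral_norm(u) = 1.55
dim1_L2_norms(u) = [1.51, 0.74]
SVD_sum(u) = [[1.04, 0.11, -1.08], [0.28, 0.03, -0.29]] + [[0.06, -0.15, 0.05], [-0.23, 0.55, -0.17]]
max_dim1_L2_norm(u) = 1.51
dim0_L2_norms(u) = [1.1, 0.58, 1.13]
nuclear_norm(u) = 2.20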